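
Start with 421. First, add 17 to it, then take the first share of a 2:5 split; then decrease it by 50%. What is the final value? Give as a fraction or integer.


Start with 421.
Step 1: Add 17: 421+17=438; split 2:5 first = 438*2/7 = 876/7
Step 2: Decrease by 50%: 876/7 * 50/100 = 438/7
Final result = 438/7

438/7


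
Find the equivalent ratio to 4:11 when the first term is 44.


Original ratio: 4:11
First term target: 44
Scale factor = 44 / 4 = 11
Multiply second term: 11 * 11 = 121
Equivalent ratio = 44:121

44:121


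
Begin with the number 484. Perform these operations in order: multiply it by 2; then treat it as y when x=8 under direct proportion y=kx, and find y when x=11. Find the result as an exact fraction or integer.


Start with 484.
Step 1: Multiply by 2: 484 * 2 = 968
Step 2: Direct prop: k = (968)/8; new y = k*11 = 968*11/8 = 1331
Final result = 1331

1331


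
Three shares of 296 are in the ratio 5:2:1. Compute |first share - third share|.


Total parts = 5 + 2 + 1 = 8
Value per part = 296 / 8 = 37
Shares: 5*37=185, 2*37=74, 1*37=37
First share = 185, third share = 37
Difference = |185 - 37| = 148

148


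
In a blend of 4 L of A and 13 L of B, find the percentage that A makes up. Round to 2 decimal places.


Volume of A = 4 L
Volume of B = 13 L
Total volume = 4 + 13 = 17 L
Percentage of A = (4/17) * 100
= 23.53%

23.53


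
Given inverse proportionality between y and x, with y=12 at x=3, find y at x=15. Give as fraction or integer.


Inverse proportion: y = k/x
Find k: k = 3 * 12 = 36
Compute y at x=15: y = 36/15
y = 12/5

12/5


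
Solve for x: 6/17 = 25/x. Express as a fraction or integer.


Setting up: 6/17 = 25/x
Cross multiply: 6 * x = 17 * 25
6x = 425
x = 425/6
x = 425/6

425/6


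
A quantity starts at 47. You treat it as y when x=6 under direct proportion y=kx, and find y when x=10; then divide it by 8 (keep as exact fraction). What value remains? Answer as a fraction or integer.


Start with 47.
Step 1: Direct prop: k = (47)/6; new y = k*10 = 47*10/6 = 235/3
Step 2: Divide by 8: 235/3 / 8 = 235/24
Final result = 235/24

235/24


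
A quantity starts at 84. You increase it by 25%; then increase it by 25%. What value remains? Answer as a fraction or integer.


Start with 84.
Step 1: Increase by 25%: 84 * 125/100 = 105
Step 2: Increase by 25%: 105 * 125/100 = 525/4
Final result = 525/4

525/4


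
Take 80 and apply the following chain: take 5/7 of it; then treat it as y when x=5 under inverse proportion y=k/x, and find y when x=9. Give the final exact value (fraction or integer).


Start with 80.
Step 1: Take 5/7: 80 * 5/7 = 400/7
Step 2: Inverse prop: k = (400/7)*5; new y = k/9 = 400/7*5/9 = 2000/63
Final result = 2000/63

2000/63


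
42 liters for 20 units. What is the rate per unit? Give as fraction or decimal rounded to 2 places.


Total liters = 42
Number of units = 20
Unit rate = 42 / 20
= 2.10 liters per unit

2.10


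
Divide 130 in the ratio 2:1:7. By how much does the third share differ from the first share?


Total parts = 2 + 1 + 7 = 10
Value per part = 130 / 10 = 13
Shares: 2*13=26, 1*13=13, 7*13=91
Third share = 91, first share = 26
Difference = |91 - 26| = 65

65


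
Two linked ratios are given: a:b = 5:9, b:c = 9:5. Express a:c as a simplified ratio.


Given a:b = 5:9 and b:c = 9:5
Make b consistent. Multiply first ratio by 9: a:b = 45:81
Multiply second ratio by 9: b:c = 81:45
Now b = 81 in both, so a:b:c = 45:81:45
Therefore a:c = 45:45
Simplify by GCD: a:c = 1:1

1:1


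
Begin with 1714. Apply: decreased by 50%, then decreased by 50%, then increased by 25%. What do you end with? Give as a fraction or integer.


Start: 1714
Step 1: decrease by 50% => multiply by 50/100
  1714 * 50/100 = 857
Step 2: decrease by 50% => multiply by 50/100
  857 * 50/100 = 857/2
Step 3: increase by 25% => multiply by 125/100
  857/2 * 125/100 = 4285/8
Final value = 4285/8

4285/8


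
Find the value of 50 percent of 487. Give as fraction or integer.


Compute 50% of 487
Convert percentage: 50% = 50/100
Multiply: 487 * 50/100
= 24350/100
= 487/2

487/2


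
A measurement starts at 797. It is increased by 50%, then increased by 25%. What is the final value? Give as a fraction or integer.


Start: 797
Step 1: increase by 50% => multiply by 150/100
  797 * 150/100 = 2391/2
Step 2: increase by 25% => multiply by 125/100
  2391/2 * 125/100 = 11955/8
Final value = 11955/8

11955/8


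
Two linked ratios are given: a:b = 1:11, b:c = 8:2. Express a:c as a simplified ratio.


Given a:b = 1:11 and b:c = 8:2
Make b consistent. Multiply first ratio by 8: a:b = 8:88
Multiply second ratio by 11: b:c = 88:22
Now b = 88 in both, so a:b:c = 8:88:22
Therefore a:c = 8:22
Simplify by GCD: a:c = 4:11

4:11


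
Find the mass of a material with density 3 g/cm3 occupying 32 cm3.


Using mass = density * volume
Density = 3 g/cm3
Volume = 32 cm3
Mass = 3 * 32
= 96 g

96


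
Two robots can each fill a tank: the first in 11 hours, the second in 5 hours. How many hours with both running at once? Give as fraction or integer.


Rate of A = 1/11 job per hour
Rate of B = 1/5 job per hour
Combined rate = 1/11 + 1/5
Find common denominator: (5 + 11)/(11*5) = 16/55
Combined rate = 16/55 job per hour
Time together = 1 / (16/55) = 55/16 hours

55/16


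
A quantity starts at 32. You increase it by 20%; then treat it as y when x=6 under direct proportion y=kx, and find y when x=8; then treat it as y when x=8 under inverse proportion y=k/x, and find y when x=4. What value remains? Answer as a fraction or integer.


Start with 32.
Step 1: Increase by 20%: 32 * 120/100 = 192/5
Step 2: Direct prop: k = (192/5)/6; new y = k*8 = 192/5*8/6 = 256/5
Step 3: Inverse prop: k = (256/5)*8; new y = k/4 = 256/5*8/4 = 512/5
Final result = 512/5

512/5


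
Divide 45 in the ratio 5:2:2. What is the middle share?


Ratio = 5:2:2
Total parts = 5 + 2 + 2 = 9
Value per part = 45 / 9 = 5
First share = 5 * 5 = 25
Middle share = 2 * 5 = 10
Third share = 2 * 5 = 10

10


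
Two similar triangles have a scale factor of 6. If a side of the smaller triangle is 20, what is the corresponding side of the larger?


Similar triangles have proportional sides
Scale factor = 6
Smaller side = 20
Corresponding larger side = 20 * 6
= 120

120


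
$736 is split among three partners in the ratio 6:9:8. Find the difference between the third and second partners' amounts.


Total parts = 6 + 9 + 8 = 23
Value per part = 736 / 23 = 32
Shares: 6*32=192, 9*32=288, 8*32=256
Third share = 256, second share = 288
Difference = |256 - 288| = 32

32


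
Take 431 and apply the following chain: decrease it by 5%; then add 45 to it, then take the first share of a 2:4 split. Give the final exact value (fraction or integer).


Start with 431.
Step 1: Decrease by 5%: 431 * 95/100 = 8189/20
Step 2: Add 45: 8189/20+45=9089/20; split 2:4 first = 9089/20*2/6 = 9089/60
Final result = 9089/60

9089/60


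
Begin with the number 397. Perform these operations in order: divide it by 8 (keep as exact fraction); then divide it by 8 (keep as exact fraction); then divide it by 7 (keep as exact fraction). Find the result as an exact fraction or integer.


Start with 397.
Step 1: Divide by 8: 397 / 8 = 397/8
Step 2: Divide by 8: 397/8 / 8 = 397/64
Step 3: Divide by 7: 397/64 / 7 = 397/448
Final result = 397/448

397/448


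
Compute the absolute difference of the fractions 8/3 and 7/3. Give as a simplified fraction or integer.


Simplify: 8/3 = 8/3 and 7/3 = 7/3
Find common denominator: LCD = 3
Convert: 8/3 and 7/3
Difference = |8 - 7|/3 = 1/3
Simplified = 1/3

1/3


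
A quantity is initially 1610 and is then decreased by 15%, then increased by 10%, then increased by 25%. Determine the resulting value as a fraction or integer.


Start: 1610
Step 1: decrease by 15% => multiply by 85/100
  1610 * 85/100 = 2737/2
Step 2: increase by 10% => multiply by 110/100
  2737/2 * 110/100 = 30107/20
Step 3: increase by 25% => multiply by 125/100
  30107/20 * 125/100 = 30107/16
Final value = 30107/16

30107/16


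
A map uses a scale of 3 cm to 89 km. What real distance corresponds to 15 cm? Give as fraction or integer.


Map scale: 3 cm = 89 km
Measured distance on map = 15 cm
Set up proportion: 15 * 89 / 3
= 1335 / 3
= 445 km

445


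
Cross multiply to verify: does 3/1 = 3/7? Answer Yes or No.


Cross multiply to check 3/1 = 3/7
Left cross product: 3 * 7 = 21
Right cross product: 1 * 3 = 3
21 != 3
Not equal, so proportions differ => No

No


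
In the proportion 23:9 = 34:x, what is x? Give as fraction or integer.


Setting up: 23/9 = 34/x
Cross multiply: 23 * x = 9 * 34
23x = 306
x = 306/23
x = 306/23

306/23


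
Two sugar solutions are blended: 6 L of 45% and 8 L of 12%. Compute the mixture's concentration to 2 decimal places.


Solute in mixture 1 = 45% of 6 L = 6*45/100 = 27/10 L
Solute in mixture 2 = 12% of 8 L = 8*12/100 = 24/25 L
Total solute = 27/10 + 24/25 = 183/50 L
Total volume = 6 + 8 = 14 L
Final concentration = 183/50/14 * 100 = 26.14%

26.14


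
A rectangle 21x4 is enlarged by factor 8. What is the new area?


Original dimensions: 21 x 4
Enlargement factor = 8
New width = 21 * 8 = 168
New height = 4 * 8 = 32
New area = 168 * 32 = 5376

5376


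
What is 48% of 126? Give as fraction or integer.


Compute 48% of 126
Convert percentage: 48% = 48/100
Multiply: 126 * 48/100
= 6048/100
= 1512/25

1512/25


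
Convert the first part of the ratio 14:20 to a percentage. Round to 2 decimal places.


Total parts = 14 + 20 = 34
First part fraction = 14/34
Percentage = (14/34) * 100
= 0.411765 * 100
= 41.18%

41.18


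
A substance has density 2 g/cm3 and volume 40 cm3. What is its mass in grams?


Using mass = density * volume
Density = 2 g/cm3
Volume = 40 cm3
Mass = 2 * 40
= 80 g

80


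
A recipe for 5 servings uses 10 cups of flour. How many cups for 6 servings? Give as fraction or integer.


Original: 10 cups for 5 servings
Target servings = 6
Scaling factor = 6/5
New amount = 10 * 6/5
= 60/5
= 12 cups

12


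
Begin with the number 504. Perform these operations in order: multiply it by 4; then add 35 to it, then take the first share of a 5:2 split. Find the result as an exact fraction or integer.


Start with 504.
Step 1: Multiply by 4: 504 * 4 = 2016
Step 2: Add 35: 2016+35=2051; split 5:2 first = 2051*5/7 = 1465
Final result = 1465

1465


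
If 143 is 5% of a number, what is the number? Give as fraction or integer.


Given: 143 is 5% of the whole
Set up: 143 = 5/100 * whole
whole = 143 * 100 / 5
whole = 14300 / 5
whole = 2860

2860


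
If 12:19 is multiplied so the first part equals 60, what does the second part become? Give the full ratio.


Original ratio: 12:19
First term target: 60
Scale factor = 60 / 12 = 5
Multiply second term: 19 * 5 = 95
Equivalent ratio = 60:95

60:95


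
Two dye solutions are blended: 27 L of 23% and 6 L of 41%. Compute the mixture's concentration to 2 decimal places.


Solute in mixture 1 = 23% of 27 L = 27*23/100 = 621/100 L
Solute in mixture 2 = 41% of 6 L = 6*41/100 = 123/50 L
Total solute = 621/100 + 123/50 = 867/100 L
Total volume = 27 + 6 = 33 L
Final concentration = 867/100/33 * 100 = 26.27%

26.27


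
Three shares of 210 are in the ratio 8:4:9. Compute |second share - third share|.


Total parts = 8 + 4 + 9 = 21
Value per part = 210 / 21 = 10
Shares: 8*10=80, 4*10=40, 9*10=90
Second share = 40, third share = 90
Difference = |40 - 90| = 50

50


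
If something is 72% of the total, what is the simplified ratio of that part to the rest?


Part = 72%, Remainder = 28%
Ratio = 72:28
GCD(72, 28) = 4
Simplify: 18:7 = 18:7

18:7


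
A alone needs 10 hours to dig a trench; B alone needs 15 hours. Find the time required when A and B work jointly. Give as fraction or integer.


Rate of A = 1/10 job per hour
Rate of B = 1/15 job per hour
Combined rate = 1/10 + 1/15
Find common denominator: (15 + 10)/(10*15) = 25/150
Combined rate = 1/6 job per hour
Time together = 1 / (1/6) = 6 hours

6


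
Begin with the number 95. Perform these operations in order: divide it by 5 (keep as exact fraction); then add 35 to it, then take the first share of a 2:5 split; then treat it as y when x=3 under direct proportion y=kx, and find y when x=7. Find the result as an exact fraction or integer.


Start with 95.
Step 1: Divide by 5: 95 / 5 = 19
Step 2: Add 35: 19+35=54; split 2:5 first = 54*2/7 = 108/7
Step 3: Direct prop: k = (108/7)/3; new y = k*7 = 108/7*7/3 = 36
Final result = 36

36


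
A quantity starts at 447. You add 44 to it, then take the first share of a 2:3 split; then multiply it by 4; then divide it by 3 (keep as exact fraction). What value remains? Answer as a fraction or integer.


Start with 447.
Step 1: Add 44: 447+44=491; split 2:3 first = 491*2/5 = 982/5
Step 2: Multiply by 4: 982/5 * 4 = 3928/5
Step 3: Divide by 3: 3928/5 / 3 = 3928/15
Final result = 3928/15

3928/15


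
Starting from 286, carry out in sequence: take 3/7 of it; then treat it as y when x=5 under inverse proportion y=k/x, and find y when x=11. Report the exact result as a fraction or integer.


Start with 286.
Step 1: Take 3/7: 286 * 3/7 = 858/7
Step 2: Inverse prop: k = (858/7)*5; new y = k/11 = 858/7*5/11 = 390/7
Final result = 390/7

390/7


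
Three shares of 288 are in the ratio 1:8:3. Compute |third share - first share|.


Total parts = 1 + 8 + 3 = 12
Value per part = 288 / 12 = 24
Shares: 1*24=24, 8*24=192, 3*24=72
Third share = 72, first share = 24
Difference = |72 - 24| = 48

48


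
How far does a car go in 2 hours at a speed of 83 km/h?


Using distance = speed * time
Speed = 83 km/h
Time = 2 hours
Distance = 83 * 2
= 166 km

166


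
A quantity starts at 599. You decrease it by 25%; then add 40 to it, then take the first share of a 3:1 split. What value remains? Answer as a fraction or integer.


Start with 599.
Step 1: Decrease by 25%: 599 * 75/100 = 1797/4
Step 2: Add 40: 1797/4+40=1957/4; split 3:1 first = 1957/4*3/4 = 5871/16
Final result = 5871/16

5871/16


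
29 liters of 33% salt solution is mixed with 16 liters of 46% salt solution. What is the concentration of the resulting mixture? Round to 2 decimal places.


Solute in mixture 1 = 33% of 29 L = 29*33/100 = 957/100 L
Solute in mixture 2 = 46% of 16 L = 16*46/100 = 184/25 L
Total solute = 957/100 + 184/25 = 1693/100 L
Total volume = 29 + 16 = 45 L
Final concentration = 1693/100/45 * 100 = 37.62%

37.62


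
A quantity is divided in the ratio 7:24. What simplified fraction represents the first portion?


Total parts = 7 + 24 = 31
First part fraction = 7/31
Simplify: 7/31 = 7/31

7/31


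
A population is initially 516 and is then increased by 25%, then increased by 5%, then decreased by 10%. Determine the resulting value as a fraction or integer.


Start: 516
Step 1: increase by 25% => multiply by 125/100
  516 * 125/100 = 645
Step 2: increase by 5% => multiply by 105/100
  645 * 105/100 = 2709/4
Step 3: decrease by 10% => multiply by 90/100
  2709/4 * 90/100 = 24381/40
Final value = 24381/40

24381/40


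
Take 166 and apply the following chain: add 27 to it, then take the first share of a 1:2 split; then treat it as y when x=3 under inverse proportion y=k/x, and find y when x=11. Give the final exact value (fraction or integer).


Start with 166.
Step 1: Add 27: 166+27=193; split 1:2 first = 193*1/3 = 193/3
Step 2: Inverse prop: k = (193/3)*3; new y = k/11 = 193/3*3/11 = 193/11
Final result = 193/11

193/11


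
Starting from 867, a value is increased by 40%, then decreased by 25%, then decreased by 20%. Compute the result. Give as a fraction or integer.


Start: 867
Step 1: increase by 40% => multiply by 140/100
  867 * 140/100 = 6069/5
Step 2: decrease by 25% => multiply by 75/100
  6069/5 * 75/100 = 18207/20
Step 3: decrease by 20% => multiply by 80/100
  18207/20 * 80/100 = 18207/25
Final value = 18207/25

18207/25


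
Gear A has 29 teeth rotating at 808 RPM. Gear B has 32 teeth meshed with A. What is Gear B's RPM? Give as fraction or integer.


Gear ratio: teeth_A * RPM_A = teeth_B * RPM_B
29 * 808 = 32 * RPM_B
23432 = 32 * RPM_B
RPM_B = 23432 / 32
RPM_B = 2929/4

2929/4


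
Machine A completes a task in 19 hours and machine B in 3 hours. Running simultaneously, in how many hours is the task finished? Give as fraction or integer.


Rate of A = 1/19 job per hour
Rate of B = 1/3 job per hour
Combined rate = 1/19 + 1/3
Find common denominator: (3 + 19)/(19*3) = 22/57
Combined rate = 22/57 job per hour
Time together = 1 / (22/57) = 57/22 hours

57/22


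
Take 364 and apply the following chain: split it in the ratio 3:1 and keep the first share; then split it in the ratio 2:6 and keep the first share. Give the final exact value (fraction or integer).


Start with 364.
Step 1: Split 3:1, first share = 364 * 3/4 = 273
Step 2: Split 2:6, first share = 273 * 2/8 = 273/4
Final result = 273/4

273/4


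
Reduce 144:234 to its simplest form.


Find GCD(144, 234)
GCD = 18
Divide both by 18: 144/18 = 8, 234/18 = 13
Simplified ratio = 8:13

8:13


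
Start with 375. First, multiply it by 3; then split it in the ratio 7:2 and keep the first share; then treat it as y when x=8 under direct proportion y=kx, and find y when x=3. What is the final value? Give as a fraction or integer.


Start with 375.
Step 1: Multiply by 3: 375 * 3 = 1125
Step 2: Split 7:2, first share = 1125 * 7/9 = 875
Step 3: Direct prop: k = (875)/8; new y = k*3 = 875*3/8 = 2625/8
Final result = 2625/8

2625/8


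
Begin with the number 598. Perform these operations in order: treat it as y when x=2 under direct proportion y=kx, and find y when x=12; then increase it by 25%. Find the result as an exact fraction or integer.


Start with 598.
Step 1: Direct prop: k = (598)/2; new y = k*12 = 598*12/2 = 3588
Step 2: Increase by 25%: 3588 * 125/100 = 4485
Final result = 4485

4485


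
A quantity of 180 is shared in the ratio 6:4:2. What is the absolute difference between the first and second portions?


Total parts = 6 + 4 + 2 = 12
Value per part = 180 / 12 = 15
Shares: 6*15=90, 4*15=60, 2*15=30
First share = 90, second share = 60
Difference = |90 - 60| = 30

30


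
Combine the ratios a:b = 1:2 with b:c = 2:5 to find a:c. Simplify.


Given a:b = 1:2 and b:c = 2:5
Make b consistent. Multiply first ratio by 2: a:b = 2:4
Multiply second ratio by 2: b:c = 4:10
Now b = 4 in both, so a:b:c = 2:4:10
Therefore a:c = 2:10
Simplify by GCD: a:c = 1:5

1:5


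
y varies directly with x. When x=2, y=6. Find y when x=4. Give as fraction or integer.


Direct proportion: y = kx
Find k: k = 6/2 = 3
Compute y at x=4: y = 3 * 4
y = 12

12


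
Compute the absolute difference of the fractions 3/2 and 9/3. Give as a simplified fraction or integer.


Simplify: 3/2 = 3/2 and 9/3 = 3
Find common denominator: LCD = 2
Convert: 3/2 and 6/2
Difference = |3 - 6|/2 = 3/2
Simplified = 3/2

3/2


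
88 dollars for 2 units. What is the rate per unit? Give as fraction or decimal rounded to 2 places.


Total dollars = 88
Number of units = 2
Unit rate = 88 / 2
= 44 dollars per unit

44


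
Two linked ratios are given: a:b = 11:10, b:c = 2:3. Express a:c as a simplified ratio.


Given a:b = 11:10 and b:c = 2:3
Make b consistent. Multiply first ratio by 2: a:b = 22:20
Multiply second ratio by 10: b:c = 20:30
Now b = 20 in both, so a:b:c = 22:20:30
Therefore a:c = 22:30
Simplify by GCD: a:c = 11:15

11:15


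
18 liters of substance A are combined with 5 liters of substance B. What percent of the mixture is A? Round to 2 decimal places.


Volume of A = 18 L
Volume of B = 5 L
Total volume = 18 + 5 = 23 L
Percentage of A = (18/23) * 100
= 78.26%

78.26


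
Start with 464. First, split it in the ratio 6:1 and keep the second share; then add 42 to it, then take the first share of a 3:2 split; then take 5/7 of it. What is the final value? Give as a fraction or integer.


Start with 464.
Step 1: Split 6:1, second share = 464 * 1/7 = 464/7
Step 2: Add 42: 464/7+42=758/7; split 3:2 first = 758/7*3/5 = 2274/35
Step 3: Take 5/7: 2274/35 * 5/7 = 2274/49
Final result = 2274/49

2274/49


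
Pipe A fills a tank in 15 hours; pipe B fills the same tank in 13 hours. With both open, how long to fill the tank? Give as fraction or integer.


Rate of A = 1/15 job per hour
Rate of B = 1/13 job per hour
Combined rate = 1/15 + 1/13
Find common denominator: (13 + 15)/(15*13) = 28/195
Combined rate = 28/195 job per hour
Time together = 1 / (28/195) = 195/28 hours

195/28


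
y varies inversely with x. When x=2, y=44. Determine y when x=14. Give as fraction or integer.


Inverse proportion: y = k/x
Find k: k = 2 * 44 = 88
Compute y at x=14: y = 88/14
y = 44/7

44/7


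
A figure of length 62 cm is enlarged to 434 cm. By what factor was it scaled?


Original length = 62 cm
Scaled length = 434 cm
Scale factor = 434 / 62
= 7

7


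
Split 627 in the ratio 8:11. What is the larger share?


Total parts = 8 + 11 = 19
Value per part = 627 / 19 = 33
First share = 8 * 33 = 264
Second share = 11 * 33 = 363
Larger share = 363

363


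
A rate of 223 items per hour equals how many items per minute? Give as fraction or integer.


Converting from per hour to per minute
Rate = 223 items per hour
Divide by 60: 223/60
= 223/60 items per minute

223/60


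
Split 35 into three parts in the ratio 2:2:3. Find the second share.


Ratio = 2:2:3
Total parts = 2 + 2 + 3 = 7
Value per part = 35 / 7 = 5
First share = 2 * 5 = 10
Middle share = 2 * 5 = 10
Third share = 3 * 5 = 15

10


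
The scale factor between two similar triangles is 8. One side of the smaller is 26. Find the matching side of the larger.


Similar triangles have proportional sides
Scale factor = 8
Smaller side = 26
Corresponding larger side = 26 * 8
= 208

208


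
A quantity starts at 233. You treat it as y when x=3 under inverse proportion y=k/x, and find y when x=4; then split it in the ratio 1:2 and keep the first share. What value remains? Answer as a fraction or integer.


Start with 233.
Step 1: Inverse prop: k = (233)*3; new y = k/4 = 233*3/4 = 699/4
Step 2: Split 1:2, first share = 699/4 * 1/3 = 233/4
Final result = 233/4

233/4


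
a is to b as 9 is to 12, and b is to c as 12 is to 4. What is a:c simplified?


Given a:b = 9:12 and b:c = 12:4
Make b consistent. Multiply first ratio by 12: a:b = 108:144
Multiply second ratio by 12: b:c = 144:48
Now b = 144 in both, so a:b:c = 108:144:48
Therefore a:c = 108:48
Simplify by GCD: a:c = 9:4

9:4


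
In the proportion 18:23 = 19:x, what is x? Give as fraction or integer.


Setting up: 18/23 = 19/x
Cross multiply: 18 * x = 23 * 19
18x = 437
x = 437/18
x = 437/18

437/18


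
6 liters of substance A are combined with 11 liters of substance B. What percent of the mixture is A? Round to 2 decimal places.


Volume of A = 6 L
Volume of B = 11 L
Total volume = 6 + 11 = 17 L
Percentage of A = (6/17) * 100
= 35.29%

35.29


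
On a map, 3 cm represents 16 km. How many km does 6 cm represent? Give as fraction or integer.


Map scale: 3 cm = 16 km
Measured distance on map = 6 cm
Set up proportion: 6 * 16 / 3
= 96 / 3
= 32 km

32


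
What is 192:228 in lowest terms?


Find GCD(192, 228)
GCD = 12
Divide both by 12: 192/12 = 16, 228/12 = 19
Simplified ratio = 16:19

16:19


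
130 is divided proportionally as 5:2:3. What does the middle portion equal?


Ratio = 5:2:3
Total parts = 5 + 2 + 3 = 10
Value per part = 130 / 10 = 13
First share = 5 * 13 = 65
Middle share = 2 * 13 = 26
Third share = 3 * 13 = 39

26


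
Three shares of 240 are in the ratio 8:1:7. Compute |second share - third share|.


Total parts = 8 + 1 + 7 = 16
Value per part = 240 / 16 = 15
Shares: 8*15=120, 1*15=15, 7*15=105
Second share = 15, third share = 105
Difference = |15 - 105| = 90

90


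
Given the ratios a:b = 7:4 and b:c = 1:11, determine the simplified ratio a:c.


Given a:b = 7:4 and b:c = 1:11
Make b consistent. Multiply first ratio by 1: a:b = 7:4
Multiply second ratio by 4: b:c = 4:44
Now b = 4 in both, so a:b:c = 7:4:44
Therefore a:c = 7:44
Simplify by GCD: a:c = 7:44

7:44


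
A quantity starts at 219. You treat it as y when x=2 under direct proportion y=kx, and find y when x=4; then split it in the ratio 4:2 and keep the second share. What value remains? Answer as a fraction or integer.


Start with 219.
Step 1: Direct prop: k = (219)/2; new y = k*4 = 219*4/2 = 438
Step 2: Split 4:2, second share = 438 * 2/6 = 146
Final result = 146

146


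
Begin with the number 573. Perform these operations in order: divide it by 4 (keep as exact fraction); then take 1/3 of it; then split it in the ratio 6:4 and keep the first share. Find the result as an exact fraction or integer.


Start with 573.
Step 1: Divide by 4: 573 / 4 = 573/4
Step 2: Take 1/3: 573/4 * 1/3 = 191/4
Step 3: Split 6:4, first share = 191/4 * 6/10 = 573/20
Final result = 573/20

573/20


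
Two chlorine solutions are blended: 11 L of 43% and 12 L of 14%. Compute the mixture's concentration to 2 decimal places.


Solute in mixture 1 = 43% of 11 L = 11*43/100 = 473/100 L
Solute in mixture 2 = 14% of 12 L = 12*14/100 = 42/25 L
Total solute = 473/100 + 42/25 = 641/100 L
Total volume = 11 + 12 = 23 L
Final concentration = 641/100/23 * 100 = 27.87%

27.87


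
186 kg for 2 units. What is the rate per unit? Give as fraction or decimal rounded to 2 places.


Total kg = 186
Number of units = 2
Unit rate = 186 / 2
= 93 kg per unit

93


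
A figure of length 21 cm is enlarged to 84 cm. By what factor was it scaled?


Original length = 21 cm
Scaled length = 84 cm
Scale factor = 84 / 21
= 4

4


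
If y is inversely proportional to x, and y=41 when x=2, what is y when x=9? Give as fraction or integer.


Inverse proportion: y = k/x
Find k: k = 2 * 41 = 82
Compute y at x=9: y = 82/9
y = 82/9

82/9


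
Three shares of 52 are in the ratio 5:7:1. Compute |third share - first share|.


Total parts = 5 + 7 + 1 = 13
Value per part = 52 / 13 = 4
Shares: 5*4=20, 7*4=28, 1*4=4
Third share = 4, first share = 20
Difference = |4 - 20| = 16

16


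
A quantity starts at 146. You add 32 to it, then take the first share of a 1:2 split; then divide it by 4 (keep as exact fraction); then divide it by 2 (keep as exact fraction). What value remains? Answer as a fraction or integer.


Start with 146.
Step 1: Add 32: 146+32=178; split 1:2 first = 178*1/3 = 178/3
Step 2: Divide by 4: 178/3 / 4 = 89/6
Step 3: Divide by 2: 89/6 / 2 = 89/12
Final result = 89/12

89/12


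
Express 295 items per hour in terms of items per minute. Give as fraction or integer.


Converting from per hour to per minute
Rate = 295 items per hour
Divide by 60: 295/60
= 59/12 items per minute

59/12


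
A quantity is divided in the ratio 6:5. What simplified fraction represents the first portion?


Total parts = 6 + 5 = 11
First part fraction = 6/11
Simplify: 6/11 = 6/11

6/11


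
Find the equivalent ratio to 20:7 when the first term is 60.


Original ratio: 20:7
First term target: 60
Scale factor = 60 / 20 = 3
Multiply second term: 7 * 3 = 21
Equivalent ratio = 60:21

60:21


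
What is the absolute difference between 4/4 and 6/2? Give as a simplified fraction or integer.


Simplify: 4/4 = 1 and 6/2 = 3
Find common denominator: LCD = 1
Convert: 1/1 and 3/1
Difference = |1 - 3|/1 = 2/1
Simplified = 2

2


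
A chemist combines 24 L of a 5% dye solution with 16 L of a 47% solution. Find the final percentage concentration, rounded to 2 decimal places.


Solute in mixture 1 = 5% of 24 L = 24*5/100 = 6/5 L
Solute in mixture 2 = 47% of 16 L = 16*47/100 = 188/25 L
Total solute = 6/5 + 188/25 = 218/25 L
Total volume = 24 + 16 = 40 L
Final concentration = 218/25/40 * 100 = 21.80%

21.80


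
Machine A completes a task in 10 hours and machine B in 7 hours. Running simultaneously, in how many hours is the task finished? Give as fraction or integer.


Rate of A = 1/10 job per hour
Rate of B = 1/7 job per hour
Combined rate = 1/10 + 1/7
Find common denominator: (7 + 10)/(10*7) = 17/70
Combined rate = 17/70 job per hour
Time together = 1 / (17/70) = 70/17 hours

70/17


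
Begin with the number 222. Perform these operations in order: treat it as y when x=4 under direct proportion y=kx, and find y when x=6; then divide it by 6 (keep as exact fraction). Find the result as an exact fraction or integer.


Start with 222.
Step 1: Direct prop: k = (222)/4; new y = k*6 = 222*6/4 = 333
Step 2: Divide by 6: 333 / 6 = 111/2
Final result = 111/2

111/2


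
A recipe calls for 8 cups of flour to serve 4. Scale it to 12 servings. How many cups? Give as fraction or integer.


Original: 8 cups for 4 servings
Target servings = 12
Scaling factor = 12/4
New amount = 8 * 12/4
= 96/4
= 24 cups

24


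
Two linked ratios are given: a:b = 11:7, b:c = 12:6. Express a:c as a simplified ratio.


Given a:b = 11:7 and b:c = 12:6
Make b consistent. Multiply first ratio by 12: a:b = 132:84
Multiply second ratio by 7: b:c = 84:42
Now b = 84 in both, so a:b:c = 132:84:42
Therefore a:c = 132:42
Simplify by GCD: a:c = 22:7

22:7


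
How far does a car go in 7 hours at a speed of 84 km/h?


Using distance = speed * time
Speed = 84 km/h
Time = 7 hours
Distance = 84 * 7
= 588 km

588


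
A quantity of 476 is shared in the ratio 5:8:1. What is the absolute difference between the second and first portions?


Total parts = 5 + 8 + 1 = 14
Value per part = 476 / 14 = 34
Shares: 5*34=170, 8*34=272, 1*34=34
Second share = 272, first share = 170
Difference = |272 - 170| = 102

102


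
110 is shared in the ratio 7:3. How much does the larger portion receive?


Total parts = 7 + 3 = 10
Value per part = 110 / 10 = 11
First share = 7 * 11 = 77
Second share = 3 * 11 = 33
Larger share = 77

77


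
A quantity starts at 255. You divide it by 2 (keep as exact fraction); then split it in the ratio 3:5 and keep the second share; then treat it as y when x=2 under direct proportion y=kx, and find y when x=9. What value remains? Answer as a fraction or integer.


Start with 255.
Step 1: Divide by 2: 255 / 2 = 255/2
Step 2: Split 3:5, second share = 255/2 * 5/8 = 1275/16
Step 3: Direct prop: k = (1275/16)/2; new y = k*9 = 1275/16*9/2 = 11475/32
Final result = 11475/32

11475/32


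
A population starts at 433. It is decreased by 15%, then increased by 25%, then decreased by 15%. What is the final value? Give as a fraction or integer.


Start: 433
Step 1: decrease by 15% => multiply by 85/100
  433 * 85/100 = 7361/20
Step 2: increase by 25% => multiply by 125/100
  7361/20 * 125/100 = 7361/16
Step 3: decrease by 15% => multiply by 85/100
  7361/16 * 85/100 = 125137/320
Final value = 125137/320

125137/320


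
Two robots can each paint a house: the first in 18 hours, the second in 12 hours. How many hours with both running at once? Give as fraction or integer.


Rate of A = 1/18 job per hour
Rate of B = 1/12 job per hour
Combined rate = 1/18 + 1/12
Find common denominator: (12 + 18)/(18*12) = 30/216
Combined rate = 5/36 job per hour
Time together = 1 / (5/36) = 36/5 hours

36/5


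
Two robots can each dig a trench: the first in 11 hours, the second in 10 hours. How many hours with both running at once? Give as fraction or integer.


Rate of A = 1/11 job per hour
Rate of B = 1/10 job per hour
Combined rate = 1/11 + 1/10
Find common denominator: (10 + 11)/(11*10) = 21/110
Combined rate = 21/110 job per hour
Time together = 1 / (21/110) = 110/21 hours

110/21


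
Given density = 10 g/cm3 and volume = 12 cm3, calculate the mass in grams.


Using mass = density * volume
Density = 10 g/cm3
Volume = 12 cm3
Mass = 10 * 12
= 120 g

120


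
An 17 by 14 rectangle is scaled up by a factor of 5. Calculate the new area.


Original dimensions: 17 x 14
Enlargement factor = 5
New width = 17 * 5 = 85
New height = 14 * 5 = 70
New area = 85 * 70 = 5950

5950


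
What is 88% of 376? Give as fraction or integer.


Compute 88% of 376
Convert percentage: 88% = 88/100
Multiply: 376 * 88/100
= 33088/100
= 8272/25

8272/25


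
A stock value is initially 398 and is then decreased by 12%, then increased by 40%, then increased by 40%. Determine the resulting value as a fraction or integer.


Start: 398
Step 1: decrease by 12% => multiply by 88/100
  398 * 88/100 = 8756/25
Step 2: increase by 40% => multiply by 140/100
  8756/25 * 140/100 = 61292/125
Step 3: increase by 40% => multiply by 140/100
  61292/125 * 140/100 = 429044/625
Final value = 429044/625

429044/625


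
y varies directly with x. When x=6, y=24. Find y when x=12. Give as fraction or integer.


Direct proportion: y = kx
Find k: k = 24/6 = 4
Compute y at x=12: y = 4 * 12
y = 48

48


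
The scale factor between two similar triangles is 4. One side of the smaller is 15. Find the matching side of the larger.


Similar triangles have proportional sides
Scale factor = 4
Smaller side = 15
Corresponding larger side = 15 * 4
= 60

60


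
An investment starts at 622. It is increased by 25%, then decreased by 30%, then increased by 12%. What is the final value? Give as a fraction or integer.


Start: 622
Step 1: increase by 25% => multiply by 125/100
  622 * 125/100 = 1555/2
Step 2: decrease by 30% => multiply by 70/100
  1555/2 * 70/100 = 2177/4
Step 3: increase by 12% => multiply by 112/100
  2177/4 * 112/100 = 15239/25
Final value = 15239/25

15239/25


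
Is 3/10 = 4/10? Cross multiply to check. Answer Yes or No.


Cross multiply to check 3/10 = 4/10
Left cross product: 3 * 10 = 30
Right cross product: 10 * 4 = 40
30 != 40
Not equal, so proportions differ => No

No


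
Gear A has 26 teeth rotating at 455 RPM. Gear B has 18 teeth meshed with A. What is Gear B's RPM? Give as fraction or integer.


Gear ratio: teeth_A * RPM_A = teeth_B * RPM_B
26 * 455 = 18 * RPM_B
11830 = 18 * RPM_B
RPM_B = 11830 / 18
RPM_B = 5915/9

5915/9


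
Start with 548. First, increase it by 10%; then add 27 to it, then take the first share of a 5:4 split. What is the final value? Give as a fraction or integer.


Start with 548.
Step 1: Increase by 10%: 548 * 110/100 = 3014/5
Step 2: Add 27: 3014/5+27=3149/5; split 5:4 first = 3149/5*5/9 = 3149/9
Final result = 3149/9

3149/9


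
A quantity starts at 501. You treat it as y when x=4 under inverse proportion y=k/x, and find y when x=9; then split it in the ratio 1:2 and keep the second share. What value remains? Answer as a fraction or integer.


Start with 501.
Step 1: Inverse prop: k = (501)*4; new y = k/9 = 501*4/9 = 668/3
Step 2: Split 1:2, second share = 668/3 * 2/3 = 1336/9
Final result = 1336/9

1336/9


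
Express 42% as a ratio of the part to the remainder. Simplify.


Part = 42%, Remainder = 58%
Ratio = 42:58
GCD(42, 58) = 2
Simplify: 21:29 = 21:29

21:29


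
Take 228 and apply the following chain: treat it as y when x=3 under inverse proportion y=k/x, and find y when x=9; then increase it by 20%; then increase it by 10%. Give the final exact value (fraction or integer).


Start with 228.
Step 1: Inverse prop: k = (228)*3; new y = k/9 = 228*3/9 = 76
Step 2: Increase by 20%: 76 * 120/100 = 456/5
Step 3: Increase by 10%: 456/5 * 110/100 = 2508/25
Final result = 2508/25

2508/25


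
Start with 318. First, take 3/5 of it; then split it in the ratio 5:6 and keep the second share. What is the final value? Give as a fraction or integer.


Start with 318.
Step 1: Take 3/5: 318 * 3/5 = 954/5
Step 2: Split 5:6, second share = 954/5 * 6/11 = 5724/55
Final result = 5724/55

5724/55


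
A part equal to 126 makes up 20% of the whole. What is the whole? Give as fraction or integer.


Given: 126 is 20% of the whole
Set up: 126 = 20/100 * whole
whole = 126 * 100 / 20
whole = 12600 / 20
whole = 630

630


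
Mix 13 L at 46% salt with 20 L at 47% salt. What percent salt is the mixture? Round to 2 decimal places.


Solute in mixture 1 = 46% of 13 L = 13*46/100 = 299/50 L
Solute in mixture 2 = 47% of 20 L = 20*47/100 = 47/5 L
Total solute = 299/50 + 47/5 = 769/50 L
Total volume = 13 + 20 = 33 L
Final concentration = 769/50/33 * 100 = 46.61%

46.61


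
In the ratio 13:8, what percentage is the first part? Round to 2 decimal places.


Total parts = 13 + 8 = 21
First part fraction = 13/21
Percentage = (13/21) * 100
= 0.619048 * 100
= 61.90%

61.90


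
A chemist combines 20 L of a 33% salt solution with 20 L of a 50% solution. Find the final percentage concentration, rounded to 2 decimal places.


Solute in mixture 1 = 33% of 20 L = 20*33/100 = 33/5 L
Solute in mixture 2 = 50% of 20 L = 20*50/100 = 10 L
Total solute = 33/5 + 10 = 83/5 L
Total volume = 20 + 20 = 40 L
Final concentration = 83/5/40 * 100 = 41.50%

41.50


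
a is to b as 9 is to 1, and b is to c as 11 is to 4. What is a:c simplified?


Given a:b = 9:1 and b:c = 11:4
Make b consistent. Multiply first ratio by 11: a:b = 99:11
Multiply second ratio by 1: b:c = 11:4
Now b = 11 in both, so a:b:c = 99:11:4
Therefore a:c = 99:4
Simplify by GCD: a:c = 99:4

99:4


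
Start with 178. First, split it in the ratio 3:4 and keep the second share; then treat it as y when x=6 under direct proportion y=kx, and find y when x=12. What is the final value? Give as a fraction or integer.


Start with 178.
Step 1: Split 3:4, second share = 178 * 4/7 = 712/7
Step 2: Direct prop: k = (712/7)/6; new y = k*12 = 712/7*12/6 = 1424/7
Final result = 1424/7

1424/7


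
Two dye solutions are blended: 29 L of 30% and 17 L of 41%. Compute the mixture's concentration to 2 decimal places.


Solute in mixture 1 = 30% of 29 L = 29*30/100 = 87/10 L
Solute in mixture 2 = 41% of 17 L = 17*41/100 = 697/100 L
Total solute = 87/10 + 697/100 = 1567/100 L
Total volume = 29 + 17 = 46 L
Final concentration = 1567/100/46 * 100 = 34.07%

34.07


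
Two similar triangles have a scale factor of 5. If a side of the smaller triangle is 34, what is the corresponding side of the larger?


Similar triangles have proportional sides
Scale factor = 5
Smaller side = 34
Corresponding larger side = 34 * 5
= 170

170


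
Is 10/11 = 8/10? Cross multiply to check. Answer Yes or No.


Cross multiply to check 10/11 = 8/10
Left cross product: 10 * 10 = 100
Right cross product: 11 * 8 = 88
100 != 88
Not equal, so proportions differ => No

No


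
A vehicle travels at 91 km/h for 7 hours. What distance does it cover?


Using distance = speed * time
Speed = 91 km/h
Time = 7 hours
Distance = 91 * 7
= 637 km

637


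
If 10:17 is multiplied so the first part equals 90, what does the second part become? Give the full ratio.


Original ratio: 10:17
First term target: 90
Scale factor = 90 / 10 = 9
Multiply second term: 17 * 9 = 153
Equivalent ratio = 90:153

90:153


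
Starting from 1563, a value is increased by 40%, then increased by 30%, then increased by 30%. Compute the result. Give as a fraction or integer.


Start: 1563
Step 1: increase by 40% => multiply by 140/100
  1563 * 140/100 = 10941/5
Step 2: increase by 30% => multiply by 130/100
  10941/5 * 130/100 = 142233/50
Step 3: increase by 30% => multiply by 130/100
  142233/50 * 130/100 = 1849029/500
Final value = 1849029/500

1849029/500


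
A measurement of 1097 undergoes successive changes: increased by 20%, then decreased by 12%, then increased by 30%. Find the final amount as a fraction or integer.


Start: 1097
Step 1: increase by 20% => multiply by 120/100
  1097 * 120/100 = 6582/5
Step 2: decrease by 12% => multiply by 88/100
  6582/5 * 88/100 = 144804/125
Step 3: increase by 30% => multiply by 130/100
  144804/125 * 130/100 = 941226/625
Final value = 941226/625

941226/625


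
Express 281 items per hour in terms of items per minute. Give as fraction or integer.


Converting from per hour to per minute
Rate = 281 items per hour
Divide by 60: 281/60
= 281/60 items per minute

281/60
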